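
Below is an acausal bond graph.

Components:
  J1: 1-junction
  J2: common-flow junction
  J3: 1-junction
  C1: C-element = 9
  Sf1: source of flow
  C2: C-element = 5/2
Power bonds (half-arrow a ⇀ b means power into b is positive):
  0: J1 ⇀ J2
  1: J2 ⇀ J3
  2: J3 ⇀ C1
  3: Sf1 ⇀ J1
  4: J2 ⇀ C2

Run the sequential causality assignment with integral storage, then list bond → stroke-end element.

bond 3 stroke at Sf1  (Sf1 (Sf) sets flow on bond)
bond 0 stroke at J1  (J1: bond 3 brought flow, rest push out)
bond 1 stroke at J2  (J2 flow already set via bond 0)
bond 4 stroke at J2  (1-jn J2 has f-setter on 0)
bond 2 stroke at J3  (J3: bond 1 brought flow, rest push out)

#0 →J1
#1 →J2
#2 →J3
#3 →Sf1
#4 →J2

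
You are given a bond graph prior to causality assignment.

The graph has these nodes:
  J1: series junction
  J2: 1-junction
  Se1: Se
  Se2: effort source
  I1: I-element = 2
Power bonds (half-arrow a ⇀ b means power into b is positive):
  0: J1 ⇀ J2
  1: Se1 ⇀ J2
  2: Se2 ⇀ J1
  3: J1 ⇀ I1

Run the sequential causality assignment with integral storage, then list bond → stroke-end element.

b1 |J2  (source Se1 imposes e)
b2 |J1  (Se2 fixes effort; stroke away)
b0 |J1  (J2: last free bond brings flow in)
b3 |I1  (only one flow-in slot at J1)

β0 |J1
β1 |J2
β2 |J1
β3 |I1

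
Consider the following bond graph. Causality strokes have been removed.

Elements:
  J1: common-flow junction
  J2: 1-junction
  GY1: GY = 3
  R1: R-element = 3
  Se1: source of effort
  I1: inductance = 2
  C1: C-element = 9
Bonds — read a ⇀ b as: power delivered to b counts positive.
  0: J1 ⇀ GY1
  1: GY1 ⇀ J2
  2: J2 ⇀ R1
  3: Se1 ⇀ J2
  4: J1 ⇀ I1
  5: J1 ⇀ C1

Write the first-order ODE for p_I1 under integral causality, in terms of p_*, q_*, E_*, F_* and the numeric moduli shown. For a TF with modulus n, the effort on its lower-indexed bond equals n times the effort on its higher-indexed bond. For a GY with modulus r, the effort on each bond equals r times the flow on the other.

dp_I1/dt = -E_Se1 - 3*p_I1/2 - q_C1/9

b3 →J2  (Se1: effort source, stroke at far end)
b4 →I1  (prefer integral on I1)
b0 →J1  (J1: bond 4 brought flow, rest push out)
b5 →J1  (common-f at J1 fixed by 4)
b1 →J2  (GY1: gyrator matches bond 0)
b2 →R1  (only one flow-in slot at J2)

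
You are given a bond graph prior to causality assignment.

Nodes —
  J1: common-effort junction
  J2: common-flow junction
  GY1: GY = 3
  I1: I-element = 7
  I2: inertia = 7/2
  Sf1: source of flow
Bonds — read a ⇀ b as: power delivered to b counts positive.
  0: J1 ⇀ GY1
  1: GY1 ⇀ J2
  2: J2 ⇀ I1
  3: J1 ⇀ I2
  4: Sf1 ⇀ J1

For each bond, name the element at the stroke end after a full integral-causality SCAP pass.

b4 →Sf1  (Sf1 fixes flow; stroke at Sf1)
b2 →I1  (I1 integral (f out))
b1 →J2  (common-f at J2 fixed by 2)
b0 →J1  (through GY1, causality inverts; strokes same side of GY1)
b3 →I2  (0-jn J1 has e-setter on 0)

β0 →J1
β1 →J2
β2 →I1
β3 →I2
β4 →Sf1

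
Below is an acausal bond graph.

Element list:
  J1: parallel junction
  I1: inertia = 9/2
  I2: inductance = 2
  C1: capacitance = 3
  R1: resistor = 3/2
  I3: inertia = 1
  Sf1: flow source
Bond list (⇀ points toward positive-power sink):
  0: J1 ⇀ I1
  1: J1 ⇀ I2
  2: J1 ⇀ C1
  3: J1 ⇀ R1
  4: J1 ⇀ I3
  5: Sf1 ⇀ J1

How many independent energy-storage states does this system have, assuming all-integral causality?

4  (C1, I1, I2, I3 all integral)

b5 →Sf1  (source Sf1 imposes f)
b0 →I1  (I1: I, integral causality)
b1 →I2  (I2 outputs flow p/I2)
b2 →J1  (C1 outputs effort q/C1)
b3 →R1  (J1: bond 2 brought effort, rest push out)
b4 →I3  (common-e at J1 fixed by 2)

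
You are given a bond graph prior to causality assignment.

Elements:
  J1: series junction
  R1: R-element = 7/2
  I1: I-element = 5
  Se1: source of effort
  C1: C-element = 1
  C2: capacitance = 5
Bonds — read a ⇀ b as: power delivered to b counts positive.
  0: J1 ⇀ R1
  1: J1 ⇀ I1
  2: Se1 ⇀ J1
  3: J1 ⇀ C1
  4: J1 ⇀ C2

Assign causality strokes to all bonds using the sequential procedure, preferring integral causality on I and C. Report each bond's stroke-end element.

bond 0 →J1
bond 1 →I1
bond 2 →J1
bond 3 →J1
bond 4 →J1

#2 stroke→J1  (source Se1 imposes e)
#1 stroke→I1  (prefer integral on I1)
#0 stroke→J1  (1-jn J1 has f-setter on 1)
#3 stroke→J1  (J1 flow already set via bond 1)
#4 stroke→J1  (1-jn J1 has f-setter on 1)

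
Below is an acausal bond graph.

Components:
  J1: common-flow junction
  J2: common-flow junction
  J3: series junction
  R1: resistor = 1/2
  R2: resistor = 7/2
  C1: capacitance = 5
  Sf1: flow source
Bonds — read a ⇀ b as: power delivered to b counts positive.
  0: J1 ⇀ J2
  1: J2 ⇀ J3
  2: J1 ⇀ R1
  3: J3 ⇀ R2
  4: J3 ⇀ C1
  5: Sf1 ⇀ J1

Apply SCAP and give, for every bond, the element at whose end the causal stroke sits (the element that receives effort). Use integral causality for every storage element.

β0 stroke→J1
β1 stroke→J2
β2 stroke→J1
β3 stroke→J3
β4 stroke→J3
β5 stroke→Sf1

bond 5 stroke→Sf1  (source Sf1 imposes f)
bond 0 stroke→J1  (J1: bond 5 brought flow, rest push out)
bond 2 stroke→J1  (common-f at J1 fixed by 5)
bond 1 stroke→J2  (common-f at J2 fixed by 0)
bond 3 stroke→J3  (J3: bond 1 brought flow, rest push out)
bond 4 stroke→J3  (J3 flow already set via bond 1)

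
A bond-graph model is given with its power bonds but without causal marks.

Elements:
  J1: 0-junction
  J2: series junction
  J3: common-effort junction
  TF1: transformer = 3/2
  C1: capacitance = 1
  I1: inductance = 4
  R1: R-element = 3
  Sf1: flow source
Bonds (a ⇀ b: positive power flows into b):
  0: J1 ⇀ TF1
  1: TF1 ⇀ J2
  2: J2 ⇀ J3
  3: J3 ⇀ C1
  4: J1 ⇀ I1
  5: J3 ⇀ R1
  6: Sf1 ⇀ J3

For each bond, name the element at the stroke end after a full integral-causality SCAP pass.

β0 |J1
β1 |TF1
β2 |J2
β3 |J3
β4 |I1
β5 |R1
β6 |Sf1

bond 6 stroke at Sf1  (source Sf1 imposes f)
bond 3 stroke at J3  (prefer integral on C1)
bond 2 stroke at J2  (J3 effort already set via bond 3)
bond 5 stroke at R1  (J3 effort already set via bond 3)
bond 1 stroke at TF1  (only one flow-in slot at J2)
bond 0 stroke at J1  (TF1 one-in-one-out from 1)
bond 4 stroke at I1  (common-e at J1 fixed by 0)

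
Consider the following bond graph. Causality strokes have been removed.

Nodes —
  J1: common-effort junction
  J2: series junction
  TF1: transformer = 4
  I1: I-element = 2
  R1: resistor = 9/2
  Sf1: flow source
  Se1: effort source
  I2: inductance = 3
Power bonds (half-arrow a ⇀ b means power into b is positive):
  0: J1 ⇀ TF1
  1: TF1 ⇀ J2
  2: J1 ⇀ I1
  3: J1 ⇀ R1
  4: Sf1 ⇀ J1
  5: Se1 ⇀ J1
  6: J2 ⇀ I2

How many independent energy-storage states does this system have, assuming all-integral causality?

2  (I1, I2 all integral)

β4 stroke→Sf1  (Sf1 (Sf) sets flow on bond)
β5 stroke→J1  (Se1 fixes effort; stroke away)
β0 stroke→TF1  (0-jn J1 has e-setter on 5)
β2 stroke→I1  (J1: bond 5 brought effort, rest push out)
β3 stroke→R1  (0-jn J1 has e-setter on 5)
β1 stroke→J2  (through TF1, causality passes straight; one stroke at TF1)
β6 stroke→I2  (J2 needs exactly one f-in)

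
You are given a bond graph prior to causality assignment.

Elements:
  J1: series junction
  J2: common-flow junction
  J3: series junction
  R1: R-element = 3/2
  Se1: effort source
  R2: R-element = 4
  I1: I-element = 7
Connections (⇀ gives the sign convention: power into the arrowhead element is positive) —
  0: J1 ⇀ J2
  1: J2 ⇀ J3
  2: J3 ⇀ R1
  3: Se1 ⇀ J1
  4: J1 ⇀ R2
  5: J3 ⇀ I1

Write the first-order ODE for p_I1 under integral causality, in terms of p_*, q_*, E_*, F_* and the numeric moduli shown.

dp_I1/dt = E_Se1 - 11*p_I1/14

#3 stroke at J1  (Se1: effort source, stroke at far end)
#5 stroke at I1  (I1 outputs flow p/I1)
#1 stroke at J3  (common-f at J3 fixed by 5)
#2 stroke at J3  (J3: bond 5 brought flow, rest push out)
#0 stroke at J2  (1-jn J2 has f-setter on 1)
#4 stroke at J1  (J1 flow already set via bond 0)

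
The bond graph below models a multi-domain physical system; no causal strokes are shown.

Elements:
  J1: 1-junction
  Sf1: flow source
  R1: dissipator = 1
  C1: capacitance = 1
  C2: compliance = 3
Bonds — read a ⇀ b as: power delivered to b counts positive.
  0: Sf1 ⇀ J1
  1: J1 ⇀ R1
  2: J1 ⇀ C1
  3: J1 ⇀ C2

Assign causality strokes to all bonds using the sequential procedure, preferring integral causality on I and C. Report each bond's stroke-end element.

bond 0 →Sf1
bond 1 →J1
bond 2 →J1
bond 3 →J1

β0 |Sf1  (Sf1 (Sf) sets flow on bond)
β1 |J1  (1-jn J1 has f-setter on 0)
β2 |J1  (J1: bond 0 brought flow, rest push out)
β3 |J1  (common-f at J1 fixed by 0)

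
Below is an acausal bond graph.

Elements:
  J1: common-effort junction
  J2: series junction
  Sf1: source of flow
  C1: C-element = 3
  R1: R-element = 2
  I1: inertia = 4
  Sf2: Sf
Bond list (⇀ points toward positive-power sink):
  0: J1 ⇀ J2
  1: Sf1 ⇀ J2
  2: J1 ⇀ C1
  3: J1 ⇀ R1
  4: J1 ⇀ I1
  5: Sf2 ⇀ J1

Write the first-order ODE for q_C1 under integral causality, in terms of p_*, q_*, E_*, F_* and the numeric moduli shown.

dq_C1/dt = -F_Sf1 + F_Sf2 - p_I1/4 - q_C1/6

bond 1 stroke at Sf1  (source Sf1 imposes f)
bond 5 stroke at Sf2  (Sf2: flow source, stroke at near end)
bond 0 stroke at J2  (J2: bond 1 brought flow, rest push out)
bond 2 stroke at J1  (C1 integral (e out))
bond 3 stroke at R1  (0-jn J1 has e-setter on 2)
bond 4 stroke at I1  (0-jn J1 has e-setter on 2)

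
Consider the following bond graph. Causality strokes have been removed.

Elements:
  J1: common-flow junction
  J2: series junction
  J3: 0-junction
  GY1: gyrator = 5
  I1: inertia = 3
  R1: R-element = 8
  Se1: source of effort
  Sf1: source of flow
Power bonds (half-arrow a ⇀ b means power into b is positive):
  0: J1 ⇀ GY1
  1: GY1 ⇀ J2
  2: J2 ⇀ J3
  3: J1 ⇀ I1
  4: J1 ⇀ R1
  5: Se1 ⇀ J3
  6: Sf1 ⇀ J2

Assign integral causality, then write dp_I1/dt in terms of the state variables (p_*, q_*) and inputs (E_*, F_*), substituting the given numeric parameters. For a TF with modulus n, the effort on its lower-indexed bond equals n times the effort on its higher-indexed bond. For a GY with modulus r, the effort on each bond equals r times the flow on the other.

#5 stroke at J3  (Se1: effort source, stroke at far end)
#6 stroke at Sf1  (Sf1: flow source, stroke at near end)
#1 stroke at J2  (J2: bond 6 brought flow, rest push out)
#2 stroke at J2  (common-f at J2 fixed by 6)
#0 stroke at J1  (GY GY1: same side as bond 1)
#3 stroke at I1  (I1: I, integral causality)
#4 stroke at J1  (J1: bond 3 brought flow, rest push out)

dp_I1/dt = -5*F_Sf1 - 8*p_I1/3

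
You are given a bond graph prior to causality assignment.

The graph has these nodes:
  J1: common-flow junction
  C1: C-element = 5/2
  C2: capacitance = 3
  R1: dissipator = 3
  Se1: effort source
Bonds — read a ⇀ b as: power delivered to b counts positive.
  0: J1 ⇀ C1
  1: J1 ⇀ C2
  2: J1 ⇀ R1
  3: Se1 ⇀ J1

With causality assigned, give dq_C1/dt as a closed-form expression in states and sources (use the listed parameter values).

dq_C1/dt = E_Se1/3 - 2*q_C1/15 - q_C2/9

b3 |J1  (Se1 (Se) sets effort on bond)
b0 |J1  (C1 integral (e out))
b1 |J1  (C2: C, integral causality)
b2 |R1  (J1 needs exactly one f-in)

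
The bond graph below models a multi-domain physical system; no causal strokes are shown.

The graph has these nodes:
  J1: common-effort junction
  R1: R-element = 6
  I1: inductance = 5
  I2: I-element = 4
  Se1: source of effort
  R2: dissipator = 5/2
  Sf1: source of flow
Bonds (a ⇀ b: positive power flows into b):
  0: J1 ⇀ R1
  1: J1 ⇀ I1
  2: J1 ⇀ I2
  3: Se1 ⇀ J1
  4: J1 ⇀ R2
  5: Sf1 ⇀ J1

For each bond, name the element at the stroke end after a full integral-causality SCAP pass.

b3 →J1  (Se1 fixes effort; stroke away)
b5 →Sf1  (Sf1: flow source, stroke at near end)
b0 →R1  (0-jn J1 has e-setter on 3)
b1 →I1  (J1: bond 3 brought effort, rest push out)
b2 →I2  (J1: bond 3 brought effort, rest push out)
b4 →R2  (J1 effort already set via bond 3)

bond 0 stroke at R1
bond 1 stroke at I1
bond 2 stroke at I2
bond 3 stroke at J1
bond 4 stroke at R2
bond 5 stroke at Sf1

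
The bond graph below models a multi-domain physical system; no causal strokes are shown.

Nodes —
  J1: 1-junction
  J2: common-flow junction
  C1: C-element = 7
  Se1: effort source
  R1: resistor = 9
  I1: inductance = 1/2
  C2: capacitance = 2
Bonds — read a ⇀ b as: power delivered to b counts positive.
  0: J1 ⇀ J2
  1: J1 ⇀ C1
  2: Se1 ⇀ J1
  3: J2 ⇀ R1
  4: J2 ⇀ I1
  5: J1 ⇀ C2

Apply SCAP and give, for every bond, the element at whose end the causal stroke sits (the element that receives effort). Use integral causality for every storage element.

bond 0 stroke→J2
bond 1 stroke→J1
bond 2 stroke→J1
bond 3 stroke→J2
bond 4 stroke→I1
bond 5 stroke→J1

bond 2 stroke→J1  (Se1 (Se) sets effort on bond)
bond 1 stroke→J1  (prefer integral on C1)
bond 4 stroke→I1  (I1 integral (f out))
bond 0 stroke→J2  (common-f at J2 fixed by 4)
bond 3 stroke→J2  (J2: bond 4 brought flow, rest push out)
bond 5 stroke→J1  (common-f at J1 fixed by 0)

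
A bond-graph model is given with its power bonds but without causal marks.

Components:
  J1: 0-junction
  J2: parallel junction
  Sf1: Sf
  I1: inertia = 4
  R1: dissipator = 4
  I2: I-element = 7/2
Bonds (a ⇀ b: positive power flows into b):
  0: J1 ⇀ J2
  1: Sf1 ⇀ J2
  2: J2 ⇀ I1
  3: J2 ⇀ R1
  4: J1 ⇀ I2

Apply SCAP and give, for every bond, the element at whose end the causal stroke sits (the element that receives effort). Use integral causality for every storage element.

b0 stroke→J1
b1 stroke→Sf1
b2 stroke→I1
b3 stroke→J2
b4 stroke→I2

#1 |Sf1  (Sf1: flow source, stroke at near end)
#2 |I1  (prefer integral on I1)
#4 |I2  (I2: I, integral causality)
#0 |J1  (J1: last free bond brings effort in)
#3 |J2  (J2 needs exactly one e-in)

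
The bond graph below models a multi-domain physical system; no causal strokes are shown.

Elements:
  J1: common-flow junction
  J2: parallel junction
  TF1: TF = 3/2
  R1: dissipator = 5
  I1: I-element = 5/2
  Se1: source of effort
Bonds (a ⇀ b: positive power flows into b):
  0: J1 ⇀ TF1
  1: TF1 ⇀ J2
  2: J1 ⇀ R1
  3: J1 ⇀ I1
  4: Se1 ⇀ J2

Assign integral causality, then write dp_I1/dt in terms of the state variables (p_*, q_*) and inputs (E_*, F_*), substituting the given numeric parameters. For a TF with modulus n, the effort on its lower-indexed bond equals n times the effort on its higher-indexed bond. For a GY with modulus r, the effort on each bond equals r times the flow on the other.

bond 4 →J2  (Se1 fixes effort; stroke away)
bond 1 →TF1  (J2: bond 4 brought effort, rest push out)
bond 0 →J1  (TF1 one-in-one-out from 1)
bond 3 →I1  (I1 integral (f out))
bond 2 →J1  (J1: bond 3 brought flow, rest push out)

dp_I1/dt = -3*E_Se1/2 - 2*p_I1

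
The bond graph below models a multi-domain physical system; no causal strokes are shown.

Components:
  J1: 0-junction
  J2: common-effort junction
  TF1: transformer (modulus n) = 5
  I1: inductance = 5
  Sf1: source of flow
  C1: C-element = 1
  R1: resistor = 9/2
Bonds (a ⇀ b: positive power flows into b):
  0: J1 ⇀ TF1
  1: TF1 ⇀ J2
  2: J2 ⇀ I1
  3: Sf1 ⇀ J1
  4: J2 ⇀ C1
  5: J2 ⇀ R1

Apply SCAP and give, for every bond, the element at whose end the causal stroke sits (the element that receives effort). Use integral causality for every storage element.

bond 3 →Sf1  (source Sf1 imposes f)
bond 0 →J1  (closing 0-jn rule on J1)
bond 1 →TF1  (TF1: transformer flips bond 0)
bond 2 →I1  (I1 outputs flow p/I1)
bond 4 →J2  (C1 outputs effort q/C1)
bond 5 →R1  (0-jn J2 has e-setter on 4)

bond 0 stroke at J1
bond 1 stroke at TF1
bond 2 stroke at I1
bond 3 stroke at Sf1
bond 4 stroke at J2
bond 5 stroke at R1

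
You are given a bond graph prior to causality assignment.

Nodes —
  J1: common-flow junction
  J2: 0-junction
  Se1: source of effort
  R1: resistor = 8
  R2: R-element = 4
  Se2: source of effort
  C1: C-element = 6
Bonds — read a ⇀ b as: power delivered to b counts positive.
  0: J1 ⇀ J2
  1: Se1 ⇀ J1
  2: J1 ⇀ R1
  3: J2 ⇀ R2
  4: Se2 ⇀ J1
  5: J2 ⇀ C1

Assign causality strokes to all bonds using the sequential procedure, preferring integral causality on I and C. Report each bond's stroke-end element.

bond 1 →J1  (Se1: effort source, stroke at far end)
bond 4 →J1  (Se2: effort source, stroke at far end)
bond 5 →J2  (C1 integral (e out))
bond 0 →J1  (common-e at J2 fixed by 5)
bond 3 →R2  (J2 effort already set via bond 5)
bond 2 →R1  (only one flow-in slot at J1)

#0 |J1
#1 |J1
#2 |R1
#3 |R2
#4 |J1
#5 |J2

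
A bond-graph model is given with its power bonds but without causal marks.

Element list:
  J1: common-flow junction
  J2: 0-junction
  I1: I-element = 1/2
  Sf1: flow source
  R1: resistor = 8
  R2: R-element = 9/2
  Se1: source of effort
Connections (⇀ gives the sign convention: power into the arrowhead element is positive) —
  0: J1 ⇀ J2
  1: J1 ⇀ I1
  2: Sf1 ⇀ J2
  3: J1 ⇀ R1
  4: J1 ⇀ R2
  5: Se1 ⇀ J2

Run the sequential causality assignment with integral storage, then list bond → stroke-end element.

bond 2 stroke at Sf1  (Sf1: flow source, stroke at near end)
bond 5 stroke at J2  (Se1 fixes effort; stroke away)
bond 0 stroke at J1  (J2: bond 5 brought effort, rest push out)
bond 1 stroke at I1  (I1 outputs flow p/I1)
bond 3 stroke at J1  (1-jn J1 has f-setter on 1)
bond 4 stroke at J1  (J1: bond 1 brought flow, rest push out)

β0 stroke at J1
β1 stroke at I1
β2 stroke at Sf1
β3 stroke at J1
β4 stroke at J1
β5 stroke at J2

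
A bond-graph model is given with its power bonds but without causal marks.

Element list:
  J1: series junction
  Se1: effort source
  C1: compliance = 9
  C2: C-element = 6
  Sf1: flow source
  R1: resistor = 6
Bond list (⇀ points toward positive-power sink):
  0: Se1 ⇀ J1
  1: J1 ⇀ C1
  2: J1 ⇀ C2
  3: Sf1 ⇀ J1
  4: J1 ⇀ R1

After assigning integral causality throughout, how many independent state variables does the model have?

β0 stroke at J1  (Se1: effort source, stroke at far end)
β3 stroke at Sf1  (Sf1 (Sf) sets flow on bond)
β1 stroke at J1  (common-f at J1 fixed by 3)
β2 stroke at J1  (common-f at J1 fixed by 3)
β4 stroke at J1  (J1 flow already set via bond 3)

2  (C1, C2 all integral)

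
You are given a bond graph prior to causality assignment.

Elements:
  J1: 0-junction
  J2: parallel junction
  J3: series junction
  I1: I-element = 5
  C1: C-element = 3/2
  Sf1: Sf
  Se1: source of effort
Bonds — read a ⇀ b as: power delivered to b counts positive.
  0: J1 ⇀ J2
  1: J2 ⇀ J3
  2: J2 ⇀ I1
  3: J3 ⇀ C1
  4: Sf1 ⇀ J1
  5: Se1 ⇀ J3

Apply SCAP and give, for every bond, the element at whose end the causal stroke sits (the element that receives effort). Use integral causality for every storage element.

β0 stroke→J1
β1 stroke→J2
β2 stroke→I1
β3 stroke→J3
β4 stroke→Sf1
β5 stroke→J3

#4 →Sf1  (Sf1 (Sf) sets flow on bond)
#5 →J3  (Se1 (Se) sets effort on bond)
#0 →J1  (J1 needs exactly one e-in)
#2 →I1  (I1 integral (f out))
#1 →J2  (closing 0-jn rule on J2)
#3 →J3  (J3: bond 1 brought flow, rest push out)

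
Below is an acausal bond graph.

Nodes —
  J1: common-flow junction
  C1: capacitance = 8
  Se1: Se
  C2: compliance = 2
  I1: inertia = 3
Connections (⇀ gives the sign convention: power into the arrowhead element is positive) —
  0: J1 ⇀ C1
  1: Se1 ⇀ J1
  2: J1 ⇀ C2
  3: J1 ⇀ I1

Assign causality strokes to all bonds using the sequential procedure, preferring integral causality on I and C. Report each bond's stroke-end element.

β1 |J1  (Se1: effort source, stroke at far end)
β0 |J1  (C1: C, integral causality)
β2 |J1  (C2: C, integral causality)
β3 |I1  (J1 needs exactly one f-in)

bond 0 →J1
bond 1 →J1
bond 2 →J1
bond 3 →I1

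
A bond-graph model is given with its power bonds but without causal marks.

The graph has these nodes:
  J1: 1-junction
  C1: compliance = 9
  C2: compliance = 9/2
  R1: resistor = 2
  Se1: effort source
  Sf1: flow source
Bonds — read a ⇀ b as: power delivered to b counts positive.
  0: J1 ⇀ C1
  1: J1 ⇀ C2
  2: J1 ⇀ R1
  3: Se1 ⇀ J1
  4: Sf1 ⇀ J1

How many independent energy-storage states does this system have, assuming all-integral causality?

2  (C1, C2 all integral)

#3 stroke at J1  (Se1: effort source, stroke at far end)
#4 stroke at Sf1  (source Sf1 imposes f)
#0 stroke at J1  (J1 flow already set via bond 4)
#1 stroke at J1  (J1 flow already set via bond 4)
#2 stroke at J1  (1-jn J1 has f-setter on 4)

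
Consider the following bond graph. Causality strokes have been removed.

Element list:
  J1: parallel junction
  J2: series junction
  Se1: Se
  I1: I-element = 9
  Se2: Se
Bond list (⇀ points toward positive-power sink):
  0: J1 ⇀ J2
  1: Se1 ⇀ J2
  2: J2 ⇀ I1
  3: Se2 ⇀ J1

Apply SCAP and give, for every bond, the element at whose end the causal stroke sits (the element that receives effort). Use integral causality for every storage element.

#1 stroke→J2  (Se1 fixes effort; stroke away)
#3 stroke→J1  (Se2 (Se) sets effort on bond)
#0 stroke→J2  (J1 effort already set via bond 3)
#2 stroke→I1  (closing 1-jn rule on J2)

bond 0 →J2
bond 1 →J2
bond 2 →I1
bond 3 →J1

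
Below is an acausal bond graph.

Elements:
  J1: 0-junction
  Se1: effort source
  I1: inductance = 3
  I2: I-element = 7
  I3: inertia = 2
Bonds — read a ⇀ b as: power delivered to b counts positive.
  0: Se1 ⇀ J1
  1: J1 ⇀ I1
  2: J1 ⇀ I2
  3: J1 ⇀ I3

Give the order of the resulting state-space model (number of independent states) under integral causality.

β0 stroke at J1  (Se1: effort source, stroke at far end)
β1 stroke at I1  (J1: bond 0 brought effort, rest push out)
β2 stroke at I2  (common-e at J1 fixed by 0)
β3 stroke at I3  (0-jn J1 has e-setter on 0)

3  (I1, I2, I3 all integral)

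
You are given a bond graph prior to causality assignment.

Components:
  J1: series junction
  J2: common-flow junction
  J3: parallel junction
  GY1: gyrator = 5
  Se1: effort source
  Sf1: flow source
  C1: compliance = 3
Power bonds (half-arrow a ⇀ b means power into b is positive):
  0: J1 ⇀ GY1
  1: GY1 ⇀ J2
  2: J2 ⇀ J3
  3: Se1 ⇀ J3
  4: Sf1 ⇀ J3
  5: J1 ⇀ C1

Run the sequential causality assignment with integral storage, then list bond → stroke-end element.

β3 stroke→J3  (source Se1 imposes e)
β4 stroke→Sf1  (Sf1: flow source, stroke at near end)
β2 stroke→J2  (common-e at J3 fixed by 3)
β1 stroke→GY1  (J2 needs exactly one f-in)
β0 stroke→GY1  (through GY1, causality inverts; strokes same side of GY1)
β5 stroke→J1  (J1: bond 0 brought flow, rest push out)

β0 |GY1
β1 |GY1
β2 |J2
β3 |J3
β4 |Sf1
β5 |J1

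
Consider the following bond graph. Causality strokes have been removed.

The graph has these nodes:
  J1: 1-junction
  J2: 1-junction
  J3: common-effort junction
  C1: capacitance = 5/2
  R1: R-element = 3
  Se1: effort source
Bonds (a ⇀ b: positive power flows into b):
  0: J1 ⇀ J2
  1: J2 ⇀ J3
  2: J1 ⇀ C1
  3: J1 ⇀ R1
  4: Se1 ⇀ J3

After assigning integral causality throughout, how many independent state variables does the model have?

bond 4 stroke at J3  (source Se1 imposes e)
bond 1 stroke at J2  (common-e at J3 fixed by 4)
bond 0 stroke at J1  (J2 needs exactly one f-in)
bond 2 stroke at J1  (C1 integral (e out))
bond 3 stroke at R1  (closing 1-jn rule on J1)

1  (C1 all integral)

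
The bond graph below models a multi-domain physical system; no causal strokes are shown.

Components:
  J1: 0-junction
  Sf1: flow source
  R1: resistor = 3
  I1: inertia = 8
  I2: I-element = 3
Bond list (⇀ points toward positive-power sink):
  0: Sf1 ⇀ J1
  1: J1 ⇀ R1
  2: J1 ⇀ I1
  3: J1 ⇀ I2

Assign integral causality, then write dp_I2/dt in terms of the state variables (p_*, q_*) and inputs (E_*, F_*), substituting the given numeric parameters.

dp_I2/dt = 3*F_Sf1 - 3*p_I1/8 - p_I2

β0 stroke→Sf1  (source Sf1 imposes f)
β2 stroke→I1  (prefer integral on I1)
β3 stroke→I2  (I2 outputs flow p/I2)
β1 stroke→J1  (J1: last free bond brings effort in)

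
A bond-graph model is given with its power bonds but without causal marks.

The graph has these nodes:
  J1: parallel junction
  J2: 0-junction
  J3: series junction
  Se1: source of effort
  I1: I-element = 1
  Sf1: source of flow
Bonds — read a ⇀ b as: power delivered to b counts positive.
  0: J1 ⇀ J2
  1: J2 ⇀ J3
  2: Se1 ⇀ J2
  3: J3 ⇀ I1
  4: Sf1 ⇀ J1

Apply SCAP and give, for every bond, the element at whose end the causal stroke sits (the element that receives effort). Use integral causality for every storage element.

β0 →J1
β1 →J3
β2 →J2
β3 →I1
β4 →Sf1

#2 stroke at J2  (source Se1 imposes e)
#4 stroke at Sf1  (Sf1 (Sf) sets flow on bond)
#0 stroke at J1  (only one effort-in slot at J1)
#1 stroke at J3  (J2: bond 2 brought effort, rest push out)
#3 stroke at I1  (only one flow-in slot at J3)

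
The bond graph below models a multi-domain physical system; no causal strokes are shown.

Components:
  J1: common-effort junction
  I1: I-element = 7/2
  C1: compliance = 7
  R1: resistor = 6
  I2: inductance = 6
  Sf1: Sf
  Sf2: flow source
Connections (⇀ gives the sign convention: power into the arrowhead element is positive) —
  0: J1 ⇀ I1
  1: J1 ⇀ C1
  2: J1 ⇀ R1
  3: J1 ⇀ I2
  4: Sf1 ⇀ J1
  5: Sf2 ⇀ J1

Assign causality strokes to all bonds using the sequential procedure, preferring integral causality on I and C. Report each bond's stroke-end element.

bond 0 stroke→I1
bond 1 stroke→J1
bond 2 stroke→R1
bond 3 stroke→I2
bond 4 stroke→Sf1
bond 5 stroke→Sf2

bond 4 →Sf1  (Sf1 fixes flow; stroke at Sf1)
bond 5 →Sf2  (Sf2 fixes flow; stroke at Sf2)
bond 0 →I1  (I1: I, integral causality)
bond 1 →J1  (C1 outputs effort q/C1)
bond 2 →R1  (J1 effort already set via bond 1)
bond 3 →I2  (0-jn J1 has e-setter on 1)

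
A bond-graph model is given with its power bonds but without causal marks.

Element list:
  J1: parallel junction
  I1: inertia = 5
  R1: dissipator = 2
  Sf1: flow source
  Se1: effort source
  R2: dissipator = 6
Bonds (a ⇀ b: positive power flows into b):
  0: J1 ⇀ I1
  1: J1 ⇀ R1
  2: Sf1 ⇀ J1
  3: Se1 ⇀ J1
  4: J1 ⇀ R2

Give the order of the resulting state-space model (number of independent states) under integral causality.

1  (I1 all integral)

#2 |Sf1  (Sf1 (Sf) sets flow on bond)
#3 |J1  (Se1 (Se) sets effort on bond)
#0 |I1  (0-jn J1 has e-setter on 3)
#1 |R1  (common-e at J1 fixed by 3)
#4 |R2  (J1: bond 3 brought effort, rest push out)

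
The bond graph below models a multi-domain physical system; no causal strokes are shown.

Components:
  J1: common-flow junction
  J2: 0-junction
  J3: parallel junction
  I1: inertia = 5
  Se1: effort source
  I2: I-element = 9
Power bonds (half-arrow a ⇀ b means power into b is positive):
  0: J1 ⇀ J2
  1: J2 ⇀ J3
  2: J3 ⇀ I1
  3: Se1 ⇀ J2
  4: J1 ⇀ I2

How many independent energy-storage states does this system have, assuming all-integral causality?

#3 →J2  (Se1 fixes effort; stroke away)
#0 →J1  (common-e at J2 fixed by 3)
#1 →J3  (common-e at J2 fixed by 3)
#2 →I1  (J3: bond 1 brought effort, rest push out)
#4 →I2  (closing 1-jn rule on J1)

2  (I1, I2 all integral)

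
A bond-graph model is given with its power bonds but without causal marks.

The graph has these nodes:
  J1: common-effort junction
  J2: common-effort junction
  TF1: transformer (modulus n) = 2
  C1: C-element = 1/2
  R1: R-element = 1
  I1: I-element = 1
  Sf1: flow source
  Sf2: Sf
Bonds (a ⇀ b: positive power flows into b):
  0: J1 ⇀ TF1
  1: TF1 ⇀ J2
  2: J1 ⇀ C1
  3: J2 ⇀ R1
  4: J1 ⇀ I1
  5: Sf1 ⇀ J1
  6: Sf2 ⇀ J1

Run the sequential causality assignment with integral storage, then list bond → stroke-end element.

#5 →Sf1  (source Sf1 imposes f)
#6 →Sf2  (source Sf2 imposes f)
#2 →J1  (C1 integral (e out))
#0 →TF1  (0-jn J1 has e-setter on 2)
#4 →I1  (J1: bond 2 brought effort, rest push out)
#1 →J2  (through TF1, causality passes straight; one stroke at TF1)
#3 →R1  (J2: bond 1 brought effort, rest push out)

bond 0 |TF1
bond 1 |J2
bond 2 |J1
bond 3 |R1
bond 4 |I1
bond 5 |Sf1
bond 6 |Sf2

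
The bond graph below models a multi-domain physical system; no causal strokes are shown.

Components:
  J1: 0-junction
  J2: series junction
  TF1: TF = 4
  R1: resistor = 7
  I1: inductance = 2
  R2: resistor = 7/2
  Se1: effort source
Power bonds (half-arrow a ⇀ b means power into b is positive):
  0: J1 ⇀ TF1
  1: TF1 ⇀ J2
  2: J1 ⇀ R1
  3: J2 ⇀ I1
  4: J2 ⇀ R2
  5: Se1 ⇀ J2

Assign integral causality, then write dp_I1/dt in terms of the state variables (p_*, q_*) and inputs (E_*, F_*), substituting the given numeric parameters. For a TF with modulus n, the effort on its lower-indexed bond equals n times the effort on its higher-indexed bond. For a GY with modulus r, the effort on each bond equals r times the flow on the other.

#5 |J2  (Se1: effort source, stroke at far end)
#3 |I1  (I1: I, integral causality)
#1 |J2  (1-jn J2 has f-setter on 3)
#4 |J2  (common-f at J2 fixed by 3)
#0 |TF1  (TF1: transformer flips bond 1)
#2 |J1  (J1 needs exactly one e-in)

dp_I1/dt = E_Se1 - 63*p_I1/32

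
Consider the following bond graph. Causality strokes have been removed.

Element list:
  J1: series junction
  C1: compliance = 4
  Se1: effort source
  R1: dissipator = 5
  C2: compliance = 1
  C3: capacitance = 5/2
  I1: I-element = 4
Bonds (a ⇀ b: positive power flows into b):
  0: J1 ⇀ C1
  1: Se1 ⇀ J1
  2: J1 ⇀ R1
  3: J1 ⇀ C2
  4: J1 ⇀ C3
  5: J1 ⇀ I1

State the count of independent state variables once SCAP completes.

#1 →J1  (Se1: effort source, stroke at far end)
#0 →J1  (prefer integral on C1)
#3 →J1  (C2: C, integral causality)
#4 →J1  (C3 integral (e out))
#5 →I1  (prefer integral on I1)
#2 →J1  (J1: bond 5 brought flow, rest push out)

4  (C1, C2, C3, I1 all integral)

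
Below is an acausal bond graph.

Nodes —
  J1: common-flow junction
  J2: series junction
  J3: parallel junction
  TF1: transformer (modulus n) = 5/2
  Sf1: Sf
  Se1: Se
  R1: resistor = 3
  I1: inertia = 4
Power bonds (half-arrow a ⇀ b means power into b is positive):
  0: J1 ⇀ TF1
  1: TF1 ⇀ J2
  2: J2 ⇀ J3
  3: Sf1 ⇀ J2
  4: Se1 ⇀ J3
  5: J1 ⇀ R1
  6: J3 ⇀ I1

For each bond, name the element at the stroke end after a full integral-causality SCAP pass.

b3 →Sf1  (Sf1: flow source, stroke at near end)
b4 →J3  (Se1 (Se) sets effort on bond)
b1 →J2  (1-jn J2 has f-setter on 3)
b2 →J2  (J2: bond 3 brought flow, rest push out)
b6 →I1  (common-e at J3 fixed by 4)
b0 →TF1  (TF1: transformer flips bond 1)
b5 →J1  (J1 flow already set via bond 0)

b0 stroke at TF1
b1 stroke at J2
b2 stroke at J2
b3 stroke at Sf1
b4 stroke at J3
b5 stroke at J1
b6 stroke at I1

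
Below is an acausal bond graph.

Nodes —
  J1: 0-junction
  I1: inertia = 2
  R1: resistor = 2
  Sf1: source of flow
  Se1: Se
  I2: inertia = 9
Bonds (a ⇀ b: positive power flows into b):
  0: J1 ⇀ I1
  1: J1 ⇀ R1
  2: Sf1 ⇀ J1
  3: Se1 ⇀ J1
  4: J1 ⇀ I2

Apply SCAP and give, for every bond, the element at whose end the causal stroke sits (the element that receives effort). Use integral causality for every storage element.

β0 →I1
β1 →R1
β2 →Sf1
β3 →J1
β4 →I2

bond 2 →Sf1  (Sf1: flow source, stroke at near end)
bond 3 →J1  (Se1 fixes effort; stroke away)
bond 0 →I1  (J1: bond 3 brought effort, rest push out)
bond 1 →R1  (J1: bond 3 brought effort, rest push out)
bond 4 →I2  (J1 effort already set via bond 3)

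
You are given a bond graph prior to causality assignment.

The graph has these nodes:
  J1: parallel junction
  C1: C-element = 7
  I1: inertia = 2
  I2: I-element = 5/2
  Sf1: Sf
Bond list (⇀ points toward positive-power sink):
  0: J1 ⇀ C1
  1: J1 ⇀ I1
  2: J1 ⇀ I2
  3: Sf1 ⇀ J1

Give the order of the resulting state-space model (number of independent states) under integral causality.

β3 stroke at Sf1  (Sf1: flow source, stroke at near end)
β0 stroke at J1  (C1 integral (e out))
β1 stroke at I1  (J1: bond 0 brought effort, rest push out)
β2 stroke at I2  (common-e at J1 fixed by 0)

3  (C1, I1, I2 all integral)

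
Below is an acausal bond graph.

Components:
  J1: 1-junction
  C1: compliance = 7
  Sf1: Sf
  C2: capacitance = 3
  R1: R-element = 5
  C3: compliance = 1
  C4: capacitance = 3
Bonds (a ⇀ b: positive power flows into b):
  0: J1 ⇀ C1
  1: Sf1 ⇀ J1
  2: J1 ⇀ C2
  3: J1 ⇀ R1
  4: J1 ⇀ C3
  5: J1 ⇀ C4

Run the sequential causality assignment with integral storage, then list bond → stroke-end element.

b1 stroke→Sf1  (Sf1: flow source, stroke at near end)
b0 stroke→J1  (1-jn J1 has f-setter on 1)
b2 stroke→J1  (1-jn J1 has f-setter on 1)
b3 stroke→J1  (J1 flow already set via bond 1)
b4 stroke→J1  (J1 flow already set via bond 1)
b5 stroke→J1  (J1: bond 1 brought flow, rest push out)

b0 |J1
b1 |Sf1
b2 |J1
b3 |J1
b4 |J1
b5 |J1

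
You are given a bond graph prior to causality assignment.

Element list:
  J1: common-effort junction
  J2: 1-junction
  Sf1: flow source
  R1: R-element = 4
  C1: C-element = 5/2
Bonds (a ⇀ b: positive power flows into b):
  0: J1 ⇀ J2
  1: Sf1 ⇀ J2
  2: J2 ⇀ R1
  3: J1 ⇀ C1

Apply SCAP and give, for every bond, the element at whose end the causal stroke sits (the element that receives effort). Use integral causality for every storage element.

β0 |J2
β1 |Sf1
β2 |J2
β3 |J1

bond 1 stroke at Sf1  (Sf1 fixes flow; stroke at Sf1)
bond 0 stroke at J2  (J2 flow already set via bond 1)
bond 2 stroke at J2  (J2 flow already set via bond 1)
bond 3 stroke at J1  (J1 needs exactly one e-in)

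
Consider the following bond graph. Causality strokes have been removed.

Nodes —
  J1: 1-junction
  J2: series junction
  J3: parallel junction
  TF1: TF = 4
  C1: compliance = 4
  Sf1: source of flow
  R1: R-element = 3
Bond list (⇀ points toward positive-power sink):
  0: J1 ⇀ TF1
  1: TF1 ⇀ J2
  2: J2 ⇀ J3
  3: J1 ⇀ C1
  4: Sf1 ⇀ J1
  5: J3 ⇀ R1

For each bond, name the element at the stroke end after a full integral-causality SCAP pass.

#4 |Sf1  (source Sf1 imposes f)
#0 |J1  (J1 flow already set via bond 4)
#3 |J1  (J1 flow already set via bond 4)
#1 |TF1  (through TF1, causality passes straight; one stroke at TF1)
#2 |J2  (J2: bond 1 brought flow, rest push out)
#5 |J3  (J3: last free bond brings effort in)

bond 0 stroke→J1
bond 1 stroke→TF1
bond 2 stroke→J2
bond 3 stroke→J1
bond 4 stroke→Sf1
bond 5 stroke→J3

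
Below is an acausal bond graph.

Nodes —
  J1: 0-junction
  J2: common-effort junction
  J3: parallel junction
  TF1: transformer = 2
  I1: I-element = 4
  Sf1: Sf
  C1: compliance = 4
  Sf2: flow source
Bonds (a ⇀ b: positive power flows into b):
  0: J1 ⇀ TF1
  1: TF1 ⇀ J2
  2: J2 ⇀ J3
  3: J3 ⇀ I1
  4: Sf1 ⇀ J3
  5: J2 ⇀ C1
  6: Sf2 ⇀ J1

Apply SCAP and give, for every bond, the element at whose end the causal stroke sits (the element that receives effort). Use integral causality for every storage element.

#4 |Sf1  (Sf1 (Sf) sets flow on bond)
#6 |Sf2  (Sf2 fixes flow; stroke at Sf2)
#0 |J1  (only one effort-in slot at J1)
#1 |TF1  (through TF1, causality passes straight; one stroke at TF1)
#3 |I1  (I1 integral (f out))
#2 |J3  (J3 needs exactly one e-in)
#5 |J2  (only one effort-in slot at J2)

bond 0 |J1
bond 1 |TF1
bond 2 |J3
bond 3 |I1
bond 4 |Sf1
bond 5 |J2
bond 6 |Sf2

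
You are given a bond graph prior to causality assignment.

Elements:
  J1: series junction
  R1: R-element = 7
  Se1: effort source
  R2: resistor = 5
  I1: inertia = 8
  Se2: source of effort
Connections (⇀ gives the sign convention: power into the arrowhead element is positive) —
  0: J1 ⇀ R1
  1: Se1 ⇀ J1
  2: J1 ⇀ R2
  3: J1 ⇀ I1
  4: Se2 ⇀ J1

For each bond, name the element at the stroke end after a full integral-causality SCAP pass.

β0 →J1
β1 →J1
β2 →J1
β3 →I1
β4 →J1

β1 →J1  (Se1 (Se) sets effort on bond)
β4 →J1  (Se2 (Se) sets effort on bond)
β3 →I1  (I1: I, integral causality)
β0 →J1  (1-jn J1 has f-setter on 3)
β2 →J1  (1-jn J1 has f-setter on 3)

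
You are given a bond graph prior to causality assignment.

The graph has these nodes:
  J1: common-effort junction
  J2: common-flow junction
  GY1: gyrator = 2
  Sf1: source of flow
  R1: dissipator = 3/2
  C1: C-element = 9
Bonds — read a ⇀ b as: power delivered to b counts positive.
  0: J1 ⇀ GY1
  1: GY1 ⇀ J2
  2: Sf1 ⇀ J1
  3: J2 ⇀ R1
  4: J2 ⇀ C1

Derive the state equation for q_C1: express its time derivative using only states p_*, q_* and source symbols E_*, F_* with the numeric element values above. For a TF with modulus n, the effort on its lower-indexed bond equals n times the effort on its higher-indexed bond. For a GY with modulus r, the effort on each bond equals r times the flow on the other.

#2 stroke→Sf1  (Sf1 (Sf) sets flow on bond)
#0 stroke→J1  (only one effort-in slot at J1)
#1 stroke→J2  (GY GY1: same side as bond 0)
#4 stroke→J2  (C1 integral (e out))
#3 stroke→R1  (only one flow-in slot at J2)

dq_C1/dt = 4*F_Sf1/3 - 2*q_C1/27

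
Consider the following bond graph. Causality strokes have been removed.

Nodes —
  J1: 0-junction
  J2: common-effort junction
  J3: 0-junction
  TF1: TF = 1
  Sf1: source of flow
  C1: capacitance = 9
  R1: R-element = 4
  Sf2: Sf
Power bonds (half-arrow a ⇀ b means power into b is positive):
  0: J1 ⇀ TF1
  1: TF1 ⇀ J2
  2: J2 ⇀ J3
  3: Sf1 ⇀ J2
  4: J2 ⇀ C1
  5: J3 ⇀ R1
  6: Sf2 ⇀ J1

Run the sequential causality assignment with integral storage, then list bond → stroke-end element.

b0 stroke at J1
b1 stroke at TF1
b2 stroke at J3
b3 stroke at Sf1
b4 stroke at J2
b5 stroke at R1
b6 stroke at Sf2

bond 3 |Sf1  (Sf1 (Sf) sets flow on bond)
bond 6 |Sf2  (Sf2 fixes flow; stroke at Sf2)
bond 0 |J1  (closing 0-jn rule on J1)
bond 1 |TF1  (TF1: transformer flips bond 0)
bond 4 |J2  (C1 outputs effort q/C1)
bond 2 |J3  (0-jn J2 has e-setter on 4)
bond 5 |R1  (common-e at J3 fixed by 2)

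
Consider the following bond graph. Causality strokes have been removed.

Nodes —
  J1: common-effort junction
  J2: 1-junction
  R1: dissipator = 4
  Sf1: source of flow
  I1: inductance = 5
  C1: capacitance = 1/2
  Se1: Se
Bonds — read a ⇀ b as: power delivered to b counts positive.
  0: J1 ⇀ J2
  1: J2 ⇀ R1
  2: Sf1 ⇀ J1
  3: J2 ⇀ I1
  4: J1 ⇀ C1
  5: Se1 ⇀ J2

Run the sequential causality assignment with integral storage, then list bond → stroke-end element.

β2 stroke at Sf1  (Sf1 fixes flow; stroke at Sf1)
β5 stroke at J2  (Se1 fixes effort; stroke away)
β3 stroke at I1  (prefer integral on I1)
β0 stroke at J2  (J2: bond 3 brought flow, rest push out)
β1 stroke at J2  (1-jn J2 has f-setter on 3)
β4 stroke at J1  (only one effort-in slot at J1)

#0 stroke at J2
#1 stroke at J2
#2 stroke at Sf1
#3 stroke at I1
#4 stroke at J1
#5 stroke at J2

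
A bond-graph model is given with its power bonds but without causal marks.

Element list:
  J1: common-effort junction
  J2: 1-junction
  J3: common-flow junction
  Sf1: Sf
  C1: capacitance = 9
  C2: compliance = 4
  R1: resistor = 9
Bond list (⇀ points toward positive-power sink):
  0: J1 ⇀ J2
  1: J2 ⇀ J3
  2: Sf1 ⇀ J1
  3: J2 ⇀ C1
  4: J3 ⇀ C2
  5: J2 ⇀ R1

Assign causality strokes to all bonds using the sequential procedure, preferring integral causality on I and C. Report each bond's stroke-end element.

#0 stroke→J1
#1 stroke→J2
#2 stroke→Sf1
#3 stroke→J2
#4 stroke→J3
#5 stroke→J2

bond 2 stroke→Sf1  (Sf1 fixes flow; stroke at Sf1)
bond 0 stroke→J1  (J1: last free bond brings effort in)
bond 1 stroke→J2  (common-f at J2 fixed by 0)
bond 3 stroke→J2  (1-jn J2 has f-setter on 0)
bond 5 stroke→J2  (J2 flow already set via bond 0)
bond 4 stroke→J3  (J3 flow already set via bond 1)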